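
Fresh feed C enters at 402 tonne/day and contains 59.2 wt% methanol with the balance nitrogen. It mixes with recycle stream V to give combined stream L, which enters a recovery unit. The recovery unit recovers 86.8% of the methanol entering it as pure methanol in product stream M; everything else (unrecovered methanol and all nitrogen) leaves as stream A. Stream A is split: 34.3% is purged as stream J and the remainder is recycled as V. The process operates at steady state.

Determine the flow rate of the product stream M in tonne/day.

226.2 tonne/day

methanol in L: m_A = 402×0.592 + (1−0.343)·(1−0.868)·m_A, so m_A = 237.98/0.9133 = 260.58 tonne/day.
Product M = 0.868×260.58 = 226.19 tonne/day.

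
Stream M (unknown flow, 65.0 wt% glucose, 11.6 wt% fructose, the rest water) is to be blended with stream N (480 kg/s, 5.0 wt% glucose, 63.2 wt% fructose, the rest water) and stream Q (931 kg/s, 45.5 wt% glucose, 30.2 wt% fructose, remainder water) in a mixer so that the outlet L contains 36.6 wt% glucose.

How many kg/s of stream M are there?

242.3 kg/s

Let M be the unknown flow. Total out = 1411 + M.
glucose balance: 447.61 + 0.650·M = 0.366·(1411 + M)
(0.650 − 0.366)·M = 0.366×1411 − 447.61 = 68.821
M = 68.821 / 0.284 = 242.33 kg/s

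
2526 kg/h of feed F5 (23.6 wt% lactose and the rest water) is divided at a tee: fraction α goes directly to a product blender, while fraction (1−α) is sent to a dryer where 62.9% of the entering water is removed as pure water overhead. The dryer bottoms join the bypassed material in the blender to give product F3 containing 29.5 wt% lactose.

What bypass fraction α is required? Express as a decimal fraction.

0.584

All 2526×0.236 = 596.14 kg/h of lactose reaches F3, so F3 = 596.14/0.295 = 2020.8 kg/h and vapour = 505.2 kg/h.
The evaporator receives (1−α)·2526 of feed at 0.764 water and removes 0.629 of that water:
0.629×0.764×(1−α)×2526 = 505.2
(1−α) = 505.2/1213.9 = 0.4162;  α = 0.5838.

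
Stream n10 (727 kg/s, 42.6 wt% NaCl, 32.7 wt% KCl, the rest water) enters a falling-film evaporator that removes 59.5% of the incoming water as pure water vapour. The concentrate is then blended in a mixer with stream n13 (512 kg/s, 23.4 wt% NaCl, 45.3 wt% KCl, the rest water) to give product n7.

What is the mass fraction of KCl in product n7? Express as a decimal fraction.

0.415

Vapour removed = 0.595×0.247×727 = 106.84 kg/s; concentrate = 620.16 kg/s.
KCl reaching the mixer = 237.73 (from concentrate) + 512×0.453 = 469.67 kg/s.
Product flow = 620.16 + 512 = 1132.2 kg/s; KCl fraction = 0.415.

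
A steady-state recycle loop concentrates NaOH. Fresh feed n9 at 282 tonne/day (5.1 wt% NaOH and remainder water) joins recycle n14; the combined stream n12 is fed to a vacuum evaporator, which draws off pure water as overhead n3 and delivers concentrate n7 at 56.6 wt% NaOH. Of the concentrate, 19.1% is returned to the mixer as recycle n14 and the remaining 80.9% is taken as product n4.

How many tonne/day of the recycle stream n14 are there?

Overall NaOH balance (none leaves overhead): NaOH in fresh feed = NaOH in product, i.e. 282×0.051 = (1−0.191)·n7·0.566.
n7 = 14.382/(0.566×0.809) = 31.409 tonne/day.
Recycle n14 = 0.191×31.409 = 5.9991 tonne/day.

5.999 tonne/day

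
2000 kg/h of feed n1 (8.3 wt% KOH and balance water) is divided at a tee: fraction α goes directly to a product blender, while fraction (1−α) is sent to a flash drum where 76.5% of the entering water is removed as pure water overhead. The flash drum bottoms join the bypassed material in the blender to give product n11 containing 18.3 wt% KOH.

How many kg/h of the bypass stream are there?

All 2000×0.083 = 166 kg/h of KOH reaches n11, so n11 = 166/0.183 = 907.1 kg/h and vapour = 1092.9 kg/h.
The evaporator receives (1−α)·2000 of feed at 0.917 water and removes 0.765 of that water:
0.765×0.917×(1−α)×2000 = 1092.9
(1−α) = 1092.9/1403 = 0.7790;  α = 0.2210.
Bypass flow = 0.2210×2000 = 442.07 kg/h.

442.1 kg/h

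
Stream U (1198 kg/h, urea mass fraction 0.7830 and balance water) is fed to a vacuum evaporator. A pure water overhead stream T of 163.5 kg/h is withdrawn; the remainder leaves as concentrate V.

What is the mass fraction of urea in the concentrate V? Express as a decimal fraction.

0.9068

urea is not removed: 1198×0.783 = 938.03 kg/h of urea enters V.
Concentrate = 1198 − 163.5 = 1034.5 kg/h.
Mass fraction = 938.03/1034.5 = 0.9068.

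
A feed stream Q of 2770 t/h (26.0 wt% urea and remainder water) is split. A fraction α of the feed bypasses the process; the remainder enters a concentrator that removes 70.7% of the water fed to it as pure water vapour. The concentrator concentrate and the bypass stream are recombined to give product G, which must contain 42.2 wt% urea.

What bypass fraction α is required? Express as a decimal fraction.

0.266

All 2770×0.260 = 720.2 t/h of urea reaches G, so G = 720.2/0.422 = 1706.6 t/h and vapour = 1063.4 t/h.
The evaporator receives (1−α)·2770 of feed at 0.740 water and removes 0.707 of that water:
0.707×0.740×(1−α)×2770 = 1063.4
(1−α) = 1063.4/1449.2 = 0.7338;  α = 0.2662.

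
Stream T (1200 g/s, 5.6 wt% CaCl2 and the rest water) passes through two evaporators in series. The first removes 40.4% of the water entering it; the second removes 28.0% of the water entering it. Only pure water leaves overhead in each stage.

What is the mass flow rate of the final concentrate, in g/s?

553.3 g/s

water in feed = 1200×0.944 = 1132.8 g/s.
After stage 1: water left = (1−0.404)×1132.8 = 675.15; stream total = 742.35 g/s.
After stage 2: water left = (1−0.280)×675.15 = 486.11; final concentrate = 553.31 g/s.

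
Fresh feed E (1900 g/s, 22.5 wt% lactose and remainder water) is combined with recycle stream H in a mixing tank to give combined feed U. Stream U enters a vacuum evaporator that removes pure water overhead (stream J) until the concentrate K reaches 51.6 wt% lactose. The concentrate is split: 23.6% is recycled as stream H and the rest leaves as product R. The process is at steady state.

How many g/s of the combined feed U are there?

2156 g/s

Overall lactose balance (none leaves overhead): lactose in fresh feed = lactose in product, i.e. 1900×0.225 = (1−0.236)·K·0.516.
K = 427.5/(0.516×0.764) = 1084.4 g/s.
Recycle H = 0.236×1084.4 = 255.92 g/s.
Combined feed U = 1900 + 255.92 = 2155.9 g/s.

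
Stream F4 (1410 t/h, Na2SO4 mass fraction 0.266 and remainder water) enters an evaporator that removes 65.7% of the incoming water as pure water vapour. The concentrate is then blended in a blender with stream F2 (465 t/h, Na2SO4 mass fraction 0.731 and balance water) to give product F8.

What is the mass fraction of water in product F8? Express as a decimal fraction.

Vapour removed = 0.657×0.734×1410 = 679.96 t/h; concentrate = 730.04 t/h.
water reaching the mixer = 354.98 (from concentrate) + 465×0.269 = 480.07 t/h.
Product flow = 730.04 + 465 = 1195 t/h; water fraction = 0.402.

0.402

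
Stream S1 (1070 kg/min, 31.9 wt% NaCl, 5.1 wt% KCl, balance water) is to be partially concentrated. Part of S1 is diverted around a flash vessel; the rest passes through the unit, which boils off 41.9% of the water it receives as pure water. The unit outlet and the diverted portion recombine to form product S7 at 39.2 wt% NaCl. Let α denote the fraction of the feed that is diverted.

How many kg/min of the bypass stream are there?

All 1070×0.319 = 341.33 kg/min of NaCl reaches S7, so S7 = 341.33/0.392 = 870.74 kg/min and vapour = 199.26 kg/min.
The evaporator receives (1−α)·1070 of feed at 0.630 water and removes 0.419 of that water:
0.419×0.630×(1−α)×1070 = 199.26
(1−α) = 199.26/282.45 = 0.7055;  α = 0.2945.
Bypass flow = 0.2945×1070 = 315.14 kg/min.

315.1 kg/min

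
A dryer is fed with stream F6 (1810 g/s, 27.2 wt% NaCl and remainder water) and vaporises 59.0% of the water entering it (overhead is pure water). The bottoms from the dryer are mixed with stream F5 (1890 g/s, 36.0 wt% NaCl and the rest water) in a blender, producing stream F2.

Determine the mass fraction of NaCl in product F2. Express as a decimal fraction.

Vapour removed = 0.590×0.728×1810 = 777.43 g/s; concentrate = 1032.6 g/s.
NaCl reaching the mixer = 492.32 (from concentrate) + 1890×0.360 = 1172.7 g/s.
Product flow = 1032.6 + 1890 = 2922.6 g/s; NaCl fraction = 0.4013.

0.4013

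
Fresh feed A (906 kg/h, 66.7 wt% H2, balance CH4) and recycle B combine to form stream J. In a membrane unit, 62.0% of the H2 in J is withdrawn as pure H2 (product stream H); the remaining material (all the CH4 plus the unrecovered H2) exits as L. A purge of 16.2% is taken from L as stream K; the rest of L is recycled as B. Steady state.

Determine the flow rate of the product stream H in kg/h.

549.7 kg/h

H2 in J: m_A = 906×0.667 + (1−0.162)·(1−0.620)·m_A, so m_A = 604.3/0.6816 = 886.65 kg/h.
Product H = 0.620×886.65 = 549.72 kg/h.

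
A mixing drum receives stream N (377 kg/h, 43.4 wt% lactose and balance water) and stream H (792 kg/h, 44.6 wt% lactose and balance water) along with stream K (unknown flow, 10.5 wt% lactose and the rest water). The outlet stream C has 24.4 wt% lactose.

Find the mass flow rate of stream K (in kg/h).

1666 kg/h

Let K be the unknown flow. Total out = 1169 + K.
lactose balance: 516.85 + 0.105·K = 0.244·(1169 + K)
(0.105 − 0.244)·K = 0.244×1169 − 516.85 = -231.61
K = -231.61 / -0.139 = 1666.3 kg/h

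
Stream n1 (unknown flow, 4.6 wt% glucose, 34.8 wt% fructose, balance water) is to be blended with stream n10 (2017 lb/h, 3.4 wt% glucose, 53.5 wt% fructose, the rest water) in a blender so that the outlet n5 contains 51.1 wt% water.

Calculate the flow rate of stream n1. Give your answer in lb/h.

1699 lb/h

Let n1 be the unknown flow. Total out = 2017 + n1.
water balance: 869.33 + 0.606·n1 = 0.511·(2017 + n1)
(0.606 − 0.511)·n1 = 0.511×2017 − 869.33 = 161.36
n1 = 161.36 / 0.095 = 1698.5 lb/h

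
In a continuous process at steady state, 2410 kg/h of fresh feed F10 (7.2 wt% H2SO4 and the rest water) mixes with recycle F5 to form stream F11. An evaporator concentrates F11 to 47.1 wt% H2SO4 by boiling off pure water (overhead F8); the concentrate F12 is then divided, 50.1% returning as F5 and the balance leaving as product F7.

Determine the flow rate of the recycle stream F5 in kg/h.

369.9 kg/h

Overall H2SO4 balance (none leaves overhead): H2SO4 in fresh feed = H2SO4 in product, i.e. 2410×0.072 = (1−0.501)·F12·0.471.
F12 = 173.52/(0.471×0.499) = 738.29 kg/h.
Recycle F5 = 0.501×738.29 = 369.88 kg/h.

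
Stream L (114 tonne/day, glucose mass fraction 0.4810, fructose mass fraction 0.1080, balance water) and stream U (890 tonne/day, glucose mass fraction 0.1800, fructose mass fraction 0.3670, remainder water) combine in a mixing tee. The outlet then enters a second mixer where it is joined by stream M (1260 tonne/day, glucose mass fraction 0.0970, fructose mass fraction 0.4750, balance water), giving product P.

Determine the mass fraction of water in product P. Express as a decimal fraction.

0.4370

Overall, product flow = 2264 tonne/day.
water in = 114×0.411 + 890×0.453 + 1260×0.428 = 989.3 tonne/day.
water fraction in P = 0.4370.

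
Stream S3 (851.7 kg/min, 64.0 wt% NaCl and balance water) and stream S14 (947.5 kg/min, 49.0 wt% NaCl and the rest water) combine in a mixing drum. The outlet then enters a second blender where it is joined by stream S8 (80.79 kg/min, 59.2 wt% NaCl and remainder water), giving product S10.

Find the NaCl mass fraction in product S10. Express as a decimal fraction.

Overall, product flow = 1880 kg/min.
NaCl in = 851.7×0.640 + 947.5×0.490 + 80.79×0.592 = 1057.2 kg/min.
NaCl fraction in S10 = 0.562.

0.562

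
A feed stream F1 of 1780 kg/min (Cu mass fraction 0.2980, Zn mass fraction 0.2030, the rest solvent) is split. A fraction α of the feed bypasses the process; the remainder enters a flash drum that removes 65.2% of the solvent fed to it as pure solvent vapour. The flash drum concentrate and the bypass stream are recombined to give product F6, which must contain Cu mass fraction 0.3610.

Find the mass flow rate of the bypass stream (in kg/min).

All 1780×0.298 = 530.44 kg/min of Cu reaches F6, so F6 = 530.44/0.361 = 1469.4 kg/min and vapour = 310.64 kg/min.
The evaporator receives (1−α)·1780 of feed at 0.499 solvent and removes 0.652 of that solvent:
0.652×0.499×(1−α)×1780 = 310.64
(1−α) = 310.64/579.12 = 0.5364;  α = 0.4636.
Bypass flow = 0.4636×1780 = 825.22 kg/min.

825.2 kg/min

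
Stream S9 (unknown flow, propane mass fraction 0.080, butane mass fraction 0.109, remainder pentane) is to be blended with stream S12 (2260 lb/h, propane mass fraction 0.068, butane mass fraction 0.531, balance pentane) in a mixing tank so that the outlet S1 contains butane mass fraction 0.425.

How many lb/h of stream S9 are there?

758.1 lb/h

Let S9 be the unknown flow. Total out = 2260 + S9.
butane balance: 1200.1 + 0.109·S9 = 0.425·(2260 + S9)
(0.109 − 0.425)·S9 = 0.425×2260 − 1200.1 = -239.56
S9 = -239.56 / -0.316 = 758.1 lb/h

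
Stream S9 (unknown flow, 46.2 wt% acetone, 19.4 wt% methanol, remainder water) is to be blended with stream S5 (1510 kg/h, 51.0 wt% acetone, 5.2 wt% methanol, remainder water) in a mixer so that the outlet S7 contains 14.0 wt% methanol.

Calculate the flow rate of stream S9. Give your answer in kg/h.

2461 kg/h

Let S9 be the unknown flow. Total out = 1510 + S9.
methanol balance: 78.52 + 0.194·S9 = 0.140·(1510 + S9)
(0.194 − 0.140)·S9 = 0.140×1510 − 78.52 = 132.88
S9 = 132.88 / 0.054 = 2460.7 kg/h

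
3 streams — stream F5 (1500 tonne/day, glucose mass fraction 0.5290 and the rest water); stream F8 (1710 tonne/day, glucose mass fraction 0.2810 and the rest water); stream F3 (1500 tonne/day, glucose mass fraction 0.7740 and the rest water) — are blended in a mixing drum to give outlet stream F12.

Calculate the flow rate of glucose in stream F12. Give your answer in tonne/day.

2435 tonne/day

glucose out = glucose in = 1500×0.529 + 1710×0.281 + 1500×0.774 = 2435 tonne/day.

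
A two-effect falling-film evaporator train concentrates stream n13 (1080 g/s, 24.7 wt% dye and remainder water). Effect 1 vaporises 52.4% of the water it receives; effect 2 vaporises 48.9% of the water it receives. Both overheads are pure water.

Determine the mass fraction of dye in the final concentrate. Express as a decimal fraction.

water in feed = 1080×0.753 = 813.24 g/s.
After stage 1: water left = (1−0.524)×813.24 = 387.1; stream total = 653.86 g/s.
After stage 2: water left = (1−0.489)×387.1 = 197.81; final concentrate = 464.57 g/s.
dye fraction = 266.76/464.57 = 0.5742.

0.5742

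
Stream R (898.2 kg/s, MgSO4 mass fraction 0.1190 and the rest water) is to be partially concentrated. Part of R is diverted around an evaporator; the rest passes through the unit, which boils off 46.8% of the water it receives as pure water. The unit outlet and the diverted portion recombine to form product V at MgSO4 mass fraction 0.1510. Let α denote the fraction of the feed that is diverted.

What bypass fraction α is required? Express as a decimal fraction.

0.486

All 898.2×0.119 = 106.89 kg/s of MgSO4 reaches V, so V = 106.89/0.151 = 707.85 kg/s and vapour = 190.35 kg/s.
The evaporator receives (1−α)·898.2 of feed at 0.881 water and removes 0.468 of that water:
0.468×0.881×(1−α)×898.2 = 190.35
(1−α) = 190.35/370.34 = 0.5140;  α = 0.4860.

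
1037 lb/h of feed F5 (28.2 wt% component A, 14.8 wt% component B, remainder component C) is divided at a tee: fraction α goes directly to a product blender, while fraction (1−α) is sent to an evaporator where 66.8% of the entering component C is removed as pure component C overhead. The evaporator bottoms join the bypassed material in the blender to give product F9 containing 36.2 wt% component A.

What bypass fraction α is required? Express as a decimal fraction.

0.420

All 1037×0.282 = 292.43 lb/h of component A reaches F9, so F9 = 292.43/0.362 = 807.83 lb/h and vapour = 229.17 lb/h.
The evaporator receives (1−α)·1037 of feed at 0.570 component C and removes 0.668 of that component C:
0.668×0.570×(1−α)×1037 = 229.17
(1−α) = 229.17/394.85 = 0.5804;  α = 0.4196.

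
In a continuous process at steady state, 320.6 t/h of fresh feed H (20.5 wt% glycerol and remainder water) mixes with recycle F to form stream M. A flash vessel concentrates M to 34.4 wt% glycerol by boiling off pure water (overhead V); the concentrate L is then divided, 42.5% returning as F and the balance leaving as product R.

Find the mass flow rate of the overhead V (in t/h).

129.5 t/h

Overall glycerol balance (none leaves overhead): glycerol in fresh feed = glycerol in product, i.e. 320.6×0.205 = (1−0.425)·L·0.344.
L = 65.723/(0.344×0.575) = 332.27 t/h.
Recycle F = 0.425×332.27 = 141.21 t/h.
Combined feed M = 320.6 + 141.21 = 461.81 t/h.
Overhead V = M − L = 461.81 − 332.27 = 129.54 t/h.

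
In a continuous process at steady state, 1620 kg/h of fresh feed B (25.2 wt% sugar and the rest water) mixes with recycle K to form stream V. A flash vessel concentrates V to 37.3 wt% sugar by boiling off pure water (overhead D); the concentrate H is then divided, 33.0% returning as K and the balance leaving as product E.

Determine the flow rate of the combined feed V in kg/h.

Overall sugar balance (none leaves overhead): sugar in fresh feed = sugar in product, i.e. 1620×0.252 = (1−0.330)·H·0.373.
H = 408.24/(0.373×0.670) = 1633.5 kg/h.
Recycle K = 0.330×1633.5 = 539.07 kg/h.
Combined feed V = 1620 + 539.07 = 2159.1 kg/h.

2159 kg/h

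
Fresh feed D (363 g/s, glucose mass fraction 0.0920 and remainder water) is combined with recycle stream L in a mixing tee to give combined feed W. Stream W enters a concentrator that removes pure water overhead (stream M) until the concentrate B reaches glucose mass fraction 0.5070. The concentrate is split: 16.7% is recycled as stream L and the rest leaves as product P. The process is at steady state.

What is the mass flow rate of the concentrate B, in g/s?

79.08 g/s

Overall glucose balance (none leaves overhead): glucose in fresh feed = glucose in product, i.e. 363×0.092 = (1−0.167)·B·0.507.
B = 33.396/(0.507×0.833) = 79.075 g/s.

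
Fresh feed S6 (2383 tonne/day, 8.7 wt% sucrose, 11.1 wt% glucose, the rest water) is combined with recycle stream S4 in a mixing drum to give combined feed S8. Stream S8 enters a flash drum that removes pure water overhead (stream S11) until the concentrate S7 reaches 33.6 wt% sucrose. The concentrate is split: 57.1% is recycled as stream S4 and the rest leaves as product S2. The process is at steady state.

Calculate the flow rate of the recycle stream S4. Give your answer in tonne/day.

Overall sucrose balance (none leaves overhead): sucrose in fresh feed = sucrose in product, i.e. 2383×0.087 = (1−0.571)·S7·0.336.
S7 = 207.32/(0.336×0.429) = 1438.3 tonne/day.
Recycle S4 = 0.571×1438.3 = 821.26 tonne/day.

821.3 tonne/day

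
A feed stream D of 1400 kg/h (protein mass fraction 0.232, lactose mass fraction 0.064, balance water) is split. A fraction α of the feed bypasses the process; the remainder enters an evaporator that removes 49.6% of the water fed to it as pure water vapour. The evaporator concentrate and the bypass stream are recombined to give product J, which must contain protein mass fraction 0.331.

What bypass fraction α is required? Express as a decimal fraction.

All 1400×0.232 = 324.8 kg/h of protein reaches J, so J = 324.8/0.331 = 981.27 kg/h and vapour = 418.73 kg/h.
The evaporator receives (1−α)·1400 of feed at 0.704 water and removes 0.496 of that water:
0.496×0.704×(1−α)×1400 = 418.73
(1−α) = 418.73/488.86 = 0.8566;  α = 0.1434.

0.143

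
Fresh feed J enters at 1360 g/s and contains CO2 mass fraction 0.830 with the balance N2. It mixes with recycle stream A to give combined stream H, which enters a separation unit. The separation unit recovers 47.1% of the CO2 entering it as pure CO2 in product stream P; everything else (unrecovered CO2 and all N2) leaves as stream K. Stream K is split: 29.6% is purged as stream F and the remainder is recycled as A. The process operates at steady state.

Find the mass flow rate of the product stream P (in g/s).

847.2 g/s

CO2 in H: m_A = 1360×0.830 + (1−0.296)·(1−0.471)·m_A, so m_A = 1128.8/0.6276 = 1798.6 g/s.
Product P = 0.471×1798.6 = 847.16 g/s.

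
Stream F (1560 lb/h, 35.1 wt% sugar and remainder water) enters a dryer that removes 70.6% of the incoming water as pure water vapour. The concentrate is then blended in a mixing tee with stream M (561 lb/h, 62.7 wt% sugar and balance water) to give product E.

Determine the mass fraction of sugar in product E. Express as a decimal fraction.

Vapour removed = 0.706×0.649×1560 = 714.78 lb/h; concentrate = 845.22 lb/h.
sugar reaching the mixer = 547.56 (from concentrate) + 561×0.627 = 899.31 lb/h.
Product flow = 845.22 + 561 = 1406.2 lb/h; sugar fraction = 0.640.

0.640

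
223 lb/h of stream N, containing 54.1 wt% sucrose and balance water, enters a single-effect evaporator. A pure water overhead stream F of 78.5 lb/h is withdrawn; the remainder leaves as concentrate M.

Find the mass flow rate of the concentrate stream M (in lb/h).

Concentrate = 223 − 78.5 = 144.5 lb/h.

144.5 lb/h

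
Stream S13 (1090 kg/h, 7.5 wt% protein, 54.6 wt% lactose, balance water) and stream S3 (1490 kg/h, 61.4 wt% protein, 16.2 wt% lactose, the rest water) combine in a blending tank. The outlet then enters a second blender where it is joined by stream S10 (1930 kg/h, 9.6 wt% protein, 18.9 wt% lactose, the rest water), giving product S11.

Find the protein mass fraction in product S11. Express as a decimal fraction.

Overall, product flow = 4510 kg/h.
protein in = 1090×0.075 + 1490×0.614 + 1930×0.096 = 1181.9 kg/h.
protein fraction in S11 = 0.262.

0.262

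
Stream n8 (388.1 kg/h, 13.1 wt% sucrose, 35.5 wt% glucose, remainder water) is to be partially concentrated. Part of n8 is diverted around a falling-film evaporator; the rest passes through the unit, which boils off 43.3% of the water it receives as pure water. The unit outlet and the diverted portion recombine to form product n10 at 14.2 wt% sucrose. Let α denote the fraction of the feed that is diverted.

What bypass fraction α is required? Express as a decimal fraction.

0.652

All 388.1×0.131 = 50.841 kg/h of sucrose reaches n10, so n10 = 50.841/0.142 = 358.04 kg/h and vapour = 30.064 kg/h.
The evaporator receives (1−α)·388.1 of feed at 0.514 water and removes 0.433 of that water:
0.433×0.514×(1−α)×388.1 = 30.064
(1−α) = 30.064/86.376 = 0.3481;  α = 0.6519.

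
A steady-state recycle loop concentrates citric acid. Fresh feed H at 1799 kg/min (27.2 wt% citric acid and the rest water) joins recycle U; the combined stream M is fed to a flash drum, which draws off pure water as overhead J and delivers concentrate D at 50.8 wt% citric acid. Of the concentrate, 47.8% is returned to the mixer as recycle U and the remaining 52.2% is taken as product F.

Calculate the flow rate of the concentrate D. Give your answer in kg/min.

Overall citric acid balance (none leaves overhead): citric acid in fresh feed = citric acid in product, i.e. 1799×0.272 = (1−0.478)·D·0.508.
D = 489.33/(0.508×0.522) = 1845.3 kg/min.

1845 kg/min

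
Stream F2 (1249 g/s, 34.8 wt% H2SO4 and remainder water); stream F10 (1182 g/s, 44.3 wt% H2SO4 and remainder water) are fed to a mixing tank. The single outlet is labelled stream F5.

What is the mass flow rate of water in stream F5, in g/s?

water out = water in = 1249×0.652 + 1182×0.557 = 1472.7 g/s.

1473 g/s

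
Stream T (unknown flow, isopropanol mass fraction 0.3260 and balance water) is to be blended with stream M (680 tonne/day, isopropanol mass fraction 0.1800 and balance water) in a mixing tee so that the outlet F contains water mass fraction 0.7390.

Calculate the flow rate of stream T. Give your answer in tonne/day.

Let T be the unknown flow. Total out = 680 + T.
water balance: 557.6 + 0.674·T = 0.739·(680 + T)
(0.674 − 0.739)·T = 0.739×680 − 557.6 = -55.08
T = -55.08 / -0.065 = 847.38 tonne/day

847.4 tonne/day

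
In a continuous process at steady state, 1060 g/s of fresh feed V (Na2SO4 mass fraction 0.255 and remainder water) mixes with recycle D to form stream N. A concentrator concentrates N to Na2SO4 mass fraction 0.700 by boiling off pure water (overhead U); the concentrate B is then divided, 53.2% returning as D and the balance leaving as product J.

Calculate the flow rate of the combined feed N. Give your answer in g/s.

Overall Na2SO4 balance (none leaves overhead): Na2SO4 in fresh feed = Na2SO4 in product, i.e. 1060×0.255 = (1−0.532)·B·0.700.
B = 270.3/(0.700×0.468) = 825.09 g/s.
Recycle D = 0.532×825.09 = 438.95 g/s.
Combined feed N = 1060 + 438.95 = 1498.9 g/s.

1499 g/s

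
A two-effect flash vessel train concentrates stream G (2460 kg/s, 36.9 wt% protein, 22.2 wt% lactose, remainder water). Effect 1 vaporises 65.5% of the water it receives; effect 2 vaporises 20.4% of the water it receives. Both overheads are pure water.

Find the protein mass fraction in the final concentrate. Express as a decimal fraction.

0.525

water in feed = 2460×0.409 = 1006.1 kg/s.
After stage 1: water left = (1−0.655)×1006.1 = 347.12; stream total = 1801 kg/s.
After stage 2: water left = (1−0.204)×347.12 = 276.31; final concentrate = 1730.2 kg/s.
protein fraction = 907.74/1730.2 = 0.525.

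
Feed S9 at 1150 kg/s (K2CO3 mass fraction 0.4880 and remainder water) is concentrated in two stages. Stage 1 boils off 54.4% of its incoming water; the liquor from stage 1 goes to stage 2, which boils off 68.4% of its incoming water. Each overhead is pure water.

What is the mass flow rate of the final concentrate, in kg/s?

water in feed = 1150×0.512 = 588.8 kg/s.
After stage 1: water left = (1−0.544)×588.8 = 268.49; stream total = 829.69 kg/s.
After stage 2: water left = (1−0.684)×268.49 = 84.844; final concentrate = 646.04 kg/s.

646 kg/s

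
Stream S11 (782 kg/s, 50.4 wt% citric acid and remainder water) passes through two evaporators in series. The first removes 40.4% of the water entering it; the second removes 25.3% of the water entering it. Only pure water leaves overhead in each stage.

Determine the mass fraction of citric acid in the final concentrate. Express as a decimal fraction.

water in feed = 782×0.496 = 387.87 kg/s.
After stage 1: water left = (1−0.404)×387.87 = 231.17; stream total = 625.3 kg/s.
After stage 2: water left = (1−0.253)×231.17 = 172.69; final concentrate = 566.81 kg/s.
citric acid fraction = 394.13/566.81 = 0.6953.

0.6953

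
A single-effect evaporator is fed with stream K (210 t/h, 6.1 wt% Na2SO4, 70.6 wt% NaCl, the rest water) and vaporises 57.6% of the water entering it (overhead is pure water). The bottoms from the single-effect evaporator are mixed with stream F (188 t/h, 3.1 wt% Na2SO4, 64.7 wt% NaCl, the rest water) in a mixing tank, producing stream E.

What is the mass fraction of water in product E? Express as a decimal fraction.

Vapour removed = 0.576×0.233×210 = 28.184 t/h; concentrate = 181.82 t/h.
water reaching the mixer = 20.746 (from concentrate) + 188×0.322 = 81.282 t/h.
Product flow = 181.82 + 188 = 369.82 t/h; water fraction = 0.2198.

0.2198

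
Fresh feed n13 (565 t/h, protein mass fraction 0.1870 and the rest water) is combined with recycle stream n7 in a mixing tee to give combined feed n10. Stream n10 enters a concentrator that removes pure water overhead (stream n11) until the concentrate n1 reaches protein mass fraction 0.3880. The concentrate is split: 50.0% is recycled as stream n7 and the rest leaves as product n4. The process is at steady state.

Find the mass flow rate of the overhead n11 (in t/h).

Overall protein balance (none leaves overhead): protein in fresh feed = protein in product, i.e. 565×0.187 = (1−0.500)·n1·0.388.
n1 = 105.66/(0.388×0.500) = 544.61 t/h.
Recycle n7 = 0.500×544.61 = 272.31 t/h.
Combined feed n10 = 565 + 272.31 = 837.31 t/h.
Overhead n11 = n10 − n1 = 837.31 − 544.61 = 292.69 t/h.

292.7 t/h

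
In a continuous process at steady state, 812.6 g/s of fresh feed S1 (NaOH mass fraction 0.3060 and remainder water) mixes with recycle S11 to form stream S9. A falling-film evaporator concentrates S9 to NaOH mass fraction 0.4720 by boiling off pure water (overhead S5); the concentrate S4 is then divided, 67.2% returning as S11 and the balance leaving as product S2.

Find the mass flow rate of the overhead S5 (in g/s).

Overall NaOH balance (none leaves overhead): NaOH in fresh feed = NaOH in product, i.e. 812.6×0.306 = (1−0.672)·S4·0.472.
S4 = 248.66/(0.472×0.328) = 1606.1 g/s.
Recycle S11 = 0.672×1606.1 = 1079.3 g/s.
Combined feed S9 = 812.6 + 1079.3 = 1891.9 g/s.
Overhead S5 = S9 − S4 = 1891.9 − 1606.1 = 285.79 g/s.

285.8 g/s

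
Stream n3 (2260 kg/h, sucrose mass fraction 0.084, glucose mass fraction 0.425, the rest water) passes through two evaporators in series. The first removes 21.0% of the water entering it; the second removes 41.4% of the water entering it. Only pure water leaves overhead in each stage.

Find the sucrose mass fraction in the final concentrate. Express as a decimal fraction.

water in feed = 2260×0.491 = 1109.7 kg/h.
After stage 1: water left = (1−0.210)×1109.7 = 876.63; stream total = 2027 kg/h.
After stage 2: water left = (1−0.414)×876.63 = 513.71; final concentrate = 1664 kg/h.
sucrose fraction = 189.84/1664 = 0.114.

0.114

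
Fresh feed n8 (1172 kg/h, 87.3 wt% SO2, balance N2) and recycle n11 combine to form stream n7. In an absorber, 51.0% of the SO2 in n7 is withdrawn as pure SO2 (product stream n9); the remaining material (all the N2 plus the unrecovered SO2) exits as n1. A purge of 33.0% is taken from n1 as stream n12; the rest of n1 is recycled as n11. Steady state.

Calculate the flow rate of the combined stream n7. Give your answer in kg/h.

N2 enters only via n8 and leaves only via the purge: 1172×0.127 = 0.330×(N2 in n1), and the absorber passes all N2, so N2 in n7 = N2 in n1 = 451.04 kg/h.
SO2 in n7: m_A = 1172×0.873 + (1−0.330)·(1−0.510)·m_A, so m_A = 1023.2/0.6717 = 1523.2 kg/h.
n7 = 1523.2 + 451.04 = 1974.3 kg/h.

1974 kg/h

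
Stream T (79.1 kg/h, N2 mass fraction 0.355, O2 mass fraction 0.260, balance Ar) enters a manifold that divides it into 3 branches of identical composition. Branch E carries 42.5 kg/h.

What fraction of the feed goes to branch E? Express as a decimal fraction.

Fraction to E = 42.5/79.1 = 0.5373.

0.537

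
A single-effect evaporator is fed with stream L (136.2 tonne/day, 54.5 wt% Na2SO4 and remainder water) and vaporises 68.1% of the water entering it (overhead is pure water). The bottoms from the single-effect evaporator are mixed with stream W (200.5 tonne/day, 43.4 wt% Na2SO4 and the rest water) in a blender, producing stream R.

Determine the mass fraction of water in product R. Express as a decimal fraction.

0.452

Vapour removed = 0.681×0.455×136.2 = 42.202 tonne/day; concentrate = 93.998 tonne/day.
water reaching the mixer = 19.769 (from concentrate) + 200.5×0.566 = 133.25 tonne/day.
Product flow = 93.998 + 200.5 = 294.5 tonne/day; water fraction = 0.452.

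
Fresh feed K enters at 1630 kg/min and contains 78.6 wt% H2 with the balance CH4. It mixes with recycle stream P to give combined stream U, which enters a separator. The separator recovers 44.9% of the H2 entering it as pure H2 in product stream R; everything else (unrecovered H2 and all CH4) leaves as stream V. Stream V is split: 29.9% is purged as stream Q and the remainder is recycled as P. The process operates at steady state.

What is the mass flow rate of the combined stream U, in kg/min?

CH4 enters only via K and leaves only via the purge: 1630×0.214 = 0.299×(CH4 in V), and the separator passes all CH4, so CH4 in U = CH4 in V = 1166.6 kg/min.
H2 in U: m_A = 1630×0.786 + (1−0.299)·(1−0.449)·m_A, so m_A = 1281.2/0.6137 = 2087.5 kg/min.
U = 2087.5 + 1166.6 = 3254.1 kg/min.

3254 kg/min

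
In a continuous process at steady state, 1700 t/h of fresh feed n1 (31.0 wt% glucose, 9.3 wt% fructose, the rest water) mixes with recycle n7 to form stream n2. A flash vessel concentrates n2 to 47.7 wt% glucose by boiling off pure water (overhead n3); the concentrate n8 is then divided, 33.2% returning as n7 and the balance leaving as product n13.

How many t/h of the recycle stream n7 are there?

549.1 t/h

Overall glucose balance (none leaves overhead): glucose in fresh feed = glucose in product, i.e. 1700×0.310 = (1−0.332)·n8·0.477.
n8 = 527/(0.477×0.668) = 1653.9 t/h.
Recycle n7 = 0.332×1653.9 = 549.1 t/h.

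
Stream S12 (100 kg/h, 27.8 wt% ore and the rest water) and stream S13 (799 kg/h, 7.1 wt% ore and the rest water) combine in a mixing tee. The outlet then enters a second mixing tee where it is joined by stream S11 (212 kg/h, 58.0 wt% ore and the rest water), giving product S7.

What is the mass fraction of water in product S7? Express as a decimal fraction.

Overall, product flow = 1111 kg/h.
water in = 100×0.722 + 799×0.929 + 212×0.420 = 903.51 kg/h.
water fraction in S7 = 0.813.

0.813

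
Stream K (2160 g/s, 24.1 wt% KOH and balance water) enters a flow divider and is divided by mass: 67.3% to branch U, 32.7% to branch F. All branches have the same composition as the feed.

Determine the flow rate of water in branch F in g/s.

Branch F total = 0.327×2160 = 706.32 g/s.
water in F = 0.759×706.32 = 536.1 g/s.

536.1 g/s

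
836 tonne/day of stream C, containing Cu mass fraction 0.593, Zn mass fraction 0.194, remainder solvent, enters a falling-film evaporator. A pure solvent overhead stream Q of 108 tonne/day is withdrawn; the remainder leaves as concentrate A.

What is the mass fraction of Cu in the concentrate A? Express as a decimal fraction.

Cu is not removed: 836×0.593 = 495.75 tonne/day of Cu enters A.
Concentrate = 836 − 108 = 728 tonne/day.
Mass fraction = 495.75/728 = 0.681.

0.681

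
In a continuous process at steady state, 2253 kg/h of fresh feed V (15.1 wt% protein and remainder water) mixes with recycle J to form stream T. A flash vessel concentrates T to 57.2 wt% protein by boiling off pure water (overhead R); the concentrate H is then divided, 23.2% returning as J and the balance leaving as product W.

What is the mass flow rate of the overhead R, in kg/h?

Overall protein balance (none leaves overhead): protein in fresh feed = protein in product, i.e. 2253×0.151 = (1−0.232)·H·0.572.
H = 340.2/(0.572×0.768) = 774.43 kg/h.
Recycle J = 0.232×774.43 = 179.67 kg/h.
Combined feed T = 2253 + 179.67 = 2432.7 kg/h.
Overhead R = T − H = 2432.7 − 774.43 = 1658.2 kg/h.

1658 kg/h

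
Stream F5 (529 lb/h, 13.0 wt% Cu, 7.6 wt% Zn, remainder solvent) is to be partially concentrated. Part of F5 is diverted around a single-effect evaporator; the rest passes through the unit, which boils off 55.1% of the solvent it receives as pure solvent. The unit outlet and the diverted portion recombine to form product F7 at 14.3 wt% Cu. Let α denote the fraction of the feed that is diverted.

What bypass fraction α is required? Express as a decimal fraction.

0.792

All 529×0.130 = 68.77 lb/h of Cu reaches F7, so F7 = 68.77/0.143 = 480.91 lb/h and vapour = 48.091 lb/h.
The evaporator receives (1−α)·529 of feed at 0.794 solvent and removes 0.551 of that solvent:
0.551×0.794×(1−α)×529 = 48.091
(1−α) = 48.091/231.43 = 0.2078;  α = 0.7922.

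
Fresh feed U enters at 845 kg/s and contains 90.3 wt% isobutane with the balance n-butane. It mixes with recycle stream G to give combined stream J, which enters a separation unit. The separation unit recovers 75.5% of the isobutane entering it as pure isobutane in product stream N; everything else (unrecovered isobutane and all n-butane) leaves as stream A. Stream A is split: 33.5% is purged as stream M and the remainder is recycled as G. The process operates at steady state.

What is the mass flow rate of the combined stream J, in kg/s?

1156 kg/s

n-butane enters only via U and leaves only via the purge: 845×0.097 = 0.335×(n-butane in A), and the separation unit passes all n-butane, so n-butane in J = n-butane in A = 244.67 kg/s.
isobutane in J: m_A = 845×0.903 + (1−0.335)·(1−0.755)·m_A, so m_A = 763.03/0.8371 = 911.55 kg/s.
J = 911.55 + 244.67 = 1156.2 kg/s.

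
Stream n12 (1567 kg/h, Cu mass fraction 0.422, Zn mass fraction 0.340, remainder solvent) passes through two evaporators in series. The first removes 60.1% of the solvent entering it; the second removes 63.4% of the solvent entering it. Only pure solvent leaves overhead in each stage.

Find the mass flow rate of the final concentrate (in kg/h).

solvent in feed = 1567×0.238 = 372.95 kg/h.
After stage 1: solvent left = (1−0.601)×372.95 = 148.81; stream total = 1342.9 kg/h.
After stage 2: solvent left = (1−0.634)×148.81 = 54.463; final concentrate = 1248.5 kg/h.

1249 kg/h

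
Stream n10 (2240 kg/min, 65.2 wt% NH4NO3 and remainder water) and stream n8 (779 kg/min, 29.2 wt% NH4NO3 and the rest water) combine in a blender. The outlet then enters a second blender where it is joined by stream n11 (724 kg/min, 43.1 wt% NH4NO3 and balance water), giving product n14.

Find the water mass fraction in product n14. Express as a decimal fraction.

Overall, product flow = 3743 kg/min.
water in = 2240×0.348 + 779×0.708 + 724×0.569 = 1743 kg/min.
water fraction in n14 = 0.4657.

0.4657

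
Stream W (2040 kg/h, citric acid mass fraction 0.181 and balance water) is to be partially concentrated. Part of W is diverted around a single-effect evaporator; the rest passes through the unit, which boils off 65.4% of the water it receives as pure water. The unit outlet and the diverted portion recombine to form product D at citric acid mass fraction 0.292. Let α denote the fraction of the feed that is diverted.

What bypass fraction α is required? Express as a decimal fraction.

All 2040×0.181 = 369.24 kg/h of citric acid reaches D, so D = 369.24/0.292 = 1264.5 kg/h and vapour = 775.48 kg/h.
The evaporator receives (1−α)·2040 of feed at 0.819 water and removes 0.654 of that water:
0.654×0.819×(1−α)×2040 = 775.48
(1−α) = 775.48/1092.7 = 0.7097;  α = 0.2903.

0.290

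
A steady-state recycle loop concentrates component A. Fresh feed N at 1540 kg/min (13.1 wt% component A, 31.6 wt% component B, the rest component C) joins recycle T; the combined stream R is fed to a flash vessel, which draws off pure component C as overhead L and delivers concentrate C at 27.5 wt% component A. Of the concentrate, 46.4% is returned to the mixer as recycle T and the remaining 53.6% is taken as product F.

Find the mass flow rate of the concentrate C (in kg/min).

1369 kg/min

Overall component A balance (none leaves overhead): component A in fresh feed = component A in product, i.e. 1540×0.131 = (1−0.464)·C·0.275.
C = 201.74/(0.275×0.536) = 1368.7 kg/min.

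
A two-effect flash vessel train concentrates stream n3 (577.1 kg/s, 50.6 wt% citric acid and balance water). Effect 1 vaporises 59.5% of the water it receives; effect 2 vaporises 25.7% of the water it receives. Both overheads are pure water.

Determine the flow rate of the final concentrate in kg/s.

377.8 kg/s

water in feed = 577.1×0.494 = 285.09 kg/s.
After stage 1: water left = (1−0.595)×285.09 = 115.46; stream total = 407.47 kg/s.
After stage 2: water left = (1−0.257)×115.46 = 85.787; final concentrate = 377.8 kg/s.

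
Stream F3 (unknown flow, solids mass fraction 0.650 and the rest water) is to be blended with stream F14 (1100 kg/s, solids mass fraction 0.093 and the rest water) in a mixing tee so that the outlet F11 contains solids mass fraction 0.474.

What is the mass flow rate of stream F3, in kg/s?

2381 kg/s

Let F3 be the unknown flow. Total out = 1100 + F3.
solids balance: 102.3 + 0.650·F3 = 0.474·(1100 + F3)
(0.650 − 0.474)·F3 = 0.474×1100 − 102.3 = 419.1
F3 = 419.1 / 0.176 = 2381.2 kg/s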